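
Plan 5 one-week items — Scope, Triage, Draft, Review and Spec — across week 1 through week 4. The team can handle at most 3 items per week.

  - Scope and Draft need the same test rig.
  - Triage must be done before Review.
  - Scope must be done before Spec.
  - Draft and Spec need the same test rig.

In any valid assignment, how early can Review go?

week 2

Precedence pushes Review to at least week 2.
Review at week 2 is achievable: Spec in week 2; Draft in week 3; Scope in week 1; Review in week 2; Triage in week 1.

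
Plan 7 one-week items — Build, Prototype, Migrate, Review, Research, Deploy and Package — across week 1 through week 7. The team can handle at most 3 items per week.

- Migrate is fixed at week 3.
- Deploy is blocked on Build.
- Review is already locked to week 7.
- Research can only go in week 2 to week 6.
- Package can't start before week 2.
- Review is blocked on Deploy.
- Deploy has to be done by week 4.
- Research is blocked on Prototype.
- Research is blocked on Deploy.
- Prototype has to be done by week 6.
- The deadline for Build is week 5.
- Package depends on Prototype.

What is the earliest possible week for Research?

Research is available from week 2; precedence pushes Research to at least week 3; Research's own window allows nothing later than week 6.
Research at week 3 is achievable: Package=week 2; Prototype=week 1; Build=week 1; Migrate=week 3; Review=week 7; Deploy=week 2; Research=week 3.

week 3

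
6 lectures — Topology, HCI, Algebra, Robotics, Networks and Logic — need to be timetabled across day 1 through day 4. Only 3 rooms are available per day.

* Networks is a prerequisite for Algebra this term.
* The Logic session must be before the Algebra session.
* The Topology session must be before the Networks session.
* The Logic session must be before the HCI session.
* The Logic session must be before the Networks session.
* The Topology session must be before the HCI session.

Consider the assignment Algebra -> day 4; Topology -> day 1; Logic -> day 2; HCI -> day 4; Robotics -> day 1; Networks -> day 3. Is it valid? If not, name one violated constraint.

The Logic session must be before the Networks session — holds.
Only 3 rooms are available per day — holds.
The Topology session must be before the HCI session — holds.
The Topology session must be before the Networks session — holds.
The Logic session must be before the HCI session — holds.
Networks is a prerequisite for Algebra this term — holds.
The Logic session must be before the Algebra session — holds.

Yes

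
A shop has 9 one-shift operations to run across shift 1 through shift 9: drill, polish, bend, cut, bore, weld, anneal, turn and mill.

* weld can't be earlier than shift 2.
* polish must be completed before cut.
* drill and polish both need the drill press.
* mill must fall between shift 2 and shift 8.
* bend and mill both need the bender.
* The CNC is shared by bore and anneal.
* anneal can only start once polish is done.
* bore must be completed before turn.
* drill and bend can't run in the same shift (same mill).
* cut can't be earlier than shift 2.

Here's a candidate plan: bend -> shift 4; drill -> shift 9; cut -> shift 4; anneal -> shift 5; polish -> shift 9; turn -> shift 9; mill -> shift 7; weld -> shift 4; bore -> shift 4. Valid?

Invalid. polish must be completed before cut.

The CNC is shared by bore and anneal — holds.
bend and mill both need the bender — holds.
bore must be completed before turn — holds.
polish must be completed before cut — violated.
drill and bend can't run in the same shift (same mill) — holds.
anneal can only start once polish is done — violated.
mill must fall between shift 2 and shift 8 — holds.
drill and polish both need the drill press — violated.
weld can't be earlier than shift 2 — holds.
cut can't be earlier than shift 2 — holds.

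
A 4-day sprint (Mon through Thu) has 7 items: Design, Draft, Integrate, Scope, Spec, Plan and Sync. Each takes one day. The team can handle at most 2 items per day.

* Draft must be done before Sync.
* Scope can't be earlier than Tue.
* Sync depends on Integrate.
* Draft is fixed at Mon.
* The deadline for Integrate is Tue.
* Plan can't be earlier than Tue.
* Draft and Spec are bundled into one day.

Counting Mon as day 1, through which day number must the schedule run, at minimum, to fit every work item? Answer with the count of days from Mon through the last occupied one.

The precedence chain requires at least 2 distinct days.
With at most 2 per day and 7 work items, at least 4 days are needed.
4 works (last occupied day: Thu): for example Plan -> Wed, Spec -> Mon, Scope -> Tue, Sync -> Wed, Draft -> Mon, Design -> Thu, Integrate -> Tue.

4 days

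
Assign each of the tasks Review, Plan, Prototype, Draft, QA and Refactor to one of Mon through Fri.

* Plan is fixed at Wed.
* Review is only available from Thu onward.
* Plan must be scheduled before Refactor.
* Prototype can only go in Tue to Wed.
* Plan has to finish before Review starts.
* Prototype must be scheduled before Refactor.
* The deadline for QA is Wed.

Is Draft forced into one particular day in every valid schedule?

Draft can be Mon (e.g. QA=Mon; Review=Thu; Draft=Mon; Refactor=Thu; Plan=Wed; Prototype=Tue) or Tue (e.g. QA -> Mon, Draft -> Tue, Refactor -> Thu, Review -> Thu, Plan -> Wed, Prototype -> Tue).

No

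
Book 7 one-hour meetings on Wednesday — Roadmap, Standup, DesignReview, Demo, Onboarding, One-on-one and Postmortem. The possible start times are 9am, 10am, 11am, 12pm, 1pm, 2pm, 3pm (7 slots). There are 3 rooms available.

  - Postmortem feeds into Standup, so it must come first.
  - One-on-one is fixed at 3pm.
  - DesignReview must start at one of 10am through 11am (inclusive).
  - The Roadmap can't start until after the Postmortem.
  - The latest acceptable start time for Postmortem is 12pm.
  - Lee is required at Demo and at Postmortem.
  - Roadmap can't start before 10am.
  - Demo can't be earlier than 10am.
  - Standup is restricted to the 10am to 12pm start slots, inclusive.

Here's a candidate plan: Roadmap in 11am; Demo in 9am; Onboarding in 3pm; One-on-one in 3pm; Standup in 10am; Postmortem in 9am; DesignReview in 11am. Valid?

One-on-one is fixed at 3pm — holds.
The latest acceptable start time for Postmortem is 12pm — holds.
Lee is required at Demo and at Postmortem — violated.
Roadmap can't start before 10am — holds.
There are 3 rooms available — holds.
The Roadmap can't start until after the Postmortem — holds.
Standup is restricted to the 10am to 12pm start slots, inclusive — holds.
DesignReview must start at one of 10am through 11am (inclusive) — holds.
Demo can't be earlier than 10am — violated.
Postmortem feeds into Standup, so it must come first — holds.

No — it violates: Demo can't be earlier than 10am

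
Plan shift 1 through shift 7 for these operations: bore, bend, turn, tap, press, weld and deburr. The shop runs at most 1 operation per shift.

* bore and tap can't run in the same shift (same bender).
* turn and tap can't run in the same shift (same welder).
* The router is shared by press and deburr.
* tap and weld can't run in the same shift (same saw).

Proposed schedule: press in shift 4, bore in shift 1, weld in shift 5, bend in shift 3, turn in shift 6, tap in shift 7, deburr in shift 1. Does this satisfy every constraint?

Invalid. The shop runs at most 1 operation per shift.

The router is shared by press and deburr — holds.
The shop runs at most 1 operation per shift — violated.
bore and tap can't run in the same shift (same bender) — holds.
tap and weld can't run in the same shift (same saw) — holds.
turn and tap can't run in the same shift (same welder) — holds.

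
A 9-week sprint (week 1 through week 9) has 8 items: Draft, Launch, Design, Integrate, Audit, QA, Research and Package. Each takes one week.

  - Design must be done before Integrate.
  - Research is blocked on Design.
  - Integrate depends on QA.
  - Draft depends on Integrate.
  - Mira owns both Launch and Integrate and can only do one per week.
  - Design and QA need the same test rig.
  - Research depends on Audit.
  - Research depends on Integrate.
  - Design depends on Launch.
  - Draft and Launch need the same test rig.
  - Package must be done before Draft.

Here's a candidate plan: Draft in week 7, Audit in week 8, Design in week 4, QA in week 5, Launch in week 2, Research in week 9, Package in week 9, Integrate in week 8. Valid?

No. Package must be done before Draft is not satisfied.

Design depends on Launch — holds.
Draft and Launch need the same test rig — holds.
Integrate depends on QA — holds.
Research depends on Audit — holds.
Design must be done before Integrate — holds.
Research depends on Integrate — holds.
Draft depends on Integrate — violated.
Mira owns both Launch and Integrate and can only do one per week — holds.
Research is blocked on Design — holds.
Design and QA need the same test rig — holds.
Package must be done before Draft — violated.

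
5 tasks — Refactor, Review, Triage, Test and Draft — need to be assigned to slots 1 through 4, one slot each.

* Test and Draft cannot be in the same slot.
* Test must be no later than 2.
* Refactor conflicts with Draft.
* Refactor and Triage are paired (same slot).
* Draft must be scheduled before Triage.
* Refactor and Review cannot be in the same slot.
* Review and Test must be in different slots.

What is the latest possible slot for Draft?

Downstream work caps Draft at 3.
Draft at 3 is achievable: Test in 1, Review in 2, Triage in 4, Draft in 3, Refactor in 4.

3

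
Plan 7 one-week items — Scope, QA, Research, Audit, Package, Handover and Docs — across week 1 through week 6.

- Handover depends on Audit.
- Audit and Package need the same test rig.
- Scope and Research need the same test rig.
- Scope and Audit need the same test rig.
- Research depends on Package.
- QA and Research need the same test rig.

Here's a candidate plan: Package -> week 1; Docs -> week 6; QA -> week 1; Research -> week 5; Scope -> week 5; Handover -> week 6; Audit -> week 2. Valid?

No. Scope and Research need the same test rig is not satisfied.

QA and Research need the same test rig — holds.
Audit and Package need the same test rig — holds.
Scope and Audit need the same test rig — holds.
Handover depends on Audit — holds.
Scope and Research need the same test rig — violated.
Research depends on Package — holds.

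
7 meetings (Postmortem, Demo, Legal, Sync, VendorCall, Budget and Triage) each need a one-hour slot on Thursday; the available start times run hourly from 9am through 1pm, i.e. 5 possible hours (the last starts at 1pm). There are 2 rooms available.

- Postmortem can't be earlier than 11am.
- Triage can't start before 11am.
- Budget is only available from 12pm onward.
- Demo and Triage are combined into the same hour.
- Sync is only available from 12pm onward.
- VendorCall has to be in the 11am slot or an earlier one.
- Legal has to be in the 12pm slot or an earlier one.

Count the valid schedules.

Splitting on Postmortem: it can be 11am (16), 12pm (14), 1pm (16). Listing each branch's schedules as (Demo, Legal, Sync, VendorCall, Budget, Triage):
Postmortem=11am: (12pm,9am,1pm,9am,1pm,12pm) (12pm,9am,1pm,10am,1pm,12pm) (12pm,9am,1pm,11am,1pm,12pm) (12pm,10am,1pm,9am,1pm,12pm) (12pm,10am,1pm,10am,1pm,12pm) (12pm,10am,1pm,11am,1pm,12pm) (12pm,11am,1pm,9am,1pm,12pm) (12pm,11am,1pm,10am,1pm,12pm) (1pm,9am,12pm,9am,12pm,1pm) (1pm,9am,12pm,10am,12pm,1pm) (1pm,9am,12pm,11am,12pm,1pm) (1pm,10am,12pm,9am,12pm,1pm) (1pm,10am,12pm,10am,12pm,1pm) (1pm,10am,12pm,11am,12pm,1pm) (1pm,11am,12pm,9am,12pm,1pm) (1pm,11am,12pm,10am,12pm,1pm) — 16.
Postmortem=12pm: (11am,9am,12pm,9am,1pm,11am) (11am,9am,12pm,10am,1pm,11am) (11am,9am,1pm,9am,12pm,11am) (11am,9am,1pm,9am,1pm,11am) (11am,9am,1pm,10am,12pm,11am) (11am,9am,1pm,10am,1pm,11am) (11am,10am,12pm,9am,1pm,11am) (11am,10am,12pm,10am,1pm,11am) (11am,10am,1pm,9am,12pm,11am) (11am,10am,1pm,9am,1pm,11am) (11am,10am,1pm,10am,12pm,11am) (11am,10am,1pm,10am,1pm,11am) (11am,12pm,1pm,9am,1pm,11am) (11am,12pm,1pm,10am,1pm,11am) — 14.
Postmortem=1pm: (11am,9am,12pm,9am,12pm,11am) (11am,9am,12pm,9am,1pm,11am) (11am,9am,12pm,10am,12pm,11am) (11am,9am,12pm,10am,1pm,11am) (11am,9am,1pm,9am,12pm,11am) (11am,9am,1pm,10am,12pm,11am) (11am,10am,12pm,9am,12pm,11am) (11am,10am,12pm,9am,1pm,11am) (11am,10am,12pm,10am,12pm,11am) (11am,10am,12pm,10am,1pm,11am) (11am,10am,1pm,9am,12pm,11am) (11am,10am,1pm,10am,12pm,11am) (11am,12pm,12pm,9am,1pm,11am) (11am,12pm,12pm,10am,1pm,11am) (11am,12pm,1pm,9am,12pm,11am) (11am,12pm,1pm,10am,12pm,11am) — 16.
Summing: 16 + 14 + 16 = 46.

46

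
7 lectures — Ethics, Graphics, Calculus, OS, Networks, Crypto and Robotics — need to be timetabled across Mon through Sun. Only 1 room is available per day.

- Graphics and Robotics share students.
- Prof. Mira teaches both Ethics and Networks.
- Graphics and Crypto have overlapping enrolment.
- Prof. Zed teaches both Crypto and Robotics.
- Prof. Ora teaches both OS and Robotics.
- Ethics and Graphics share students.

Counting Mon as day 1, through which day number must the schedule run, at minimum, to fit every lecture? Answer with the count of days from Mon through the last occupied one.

7 days

With at most 1 per day and 7 lectures, at least 7 days are needed.
7 works (last occupied day: Sun): for example Networks=Fri, Calculus=Wed, OS=Thu, Ethics=Mon, Robotics=Sun, Crypto=Sat, Graphics=Tue.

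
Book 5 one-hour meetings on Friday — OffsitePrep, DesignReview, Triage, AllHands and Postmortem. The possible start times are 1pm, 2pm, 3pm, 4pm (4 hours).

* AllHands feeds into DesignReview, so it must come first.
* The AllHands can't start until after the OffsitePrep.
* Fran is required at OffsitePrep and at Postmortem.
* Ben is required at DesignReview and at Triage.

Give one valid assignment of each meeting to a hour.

AllHands -> 2pm, Triage -> 1pm, OffsitePrep -> 1pm, DesignReview -> 3pm, Postmortem -> 2pm

Checking: OffsitePrep(1pm) before AllHands(2pm); AllHands(2pm) before DesignReview(3pm); OffsitePrep(1pm) != Postmortem(2pm); DesignReview(3pm) != Triage(1pm).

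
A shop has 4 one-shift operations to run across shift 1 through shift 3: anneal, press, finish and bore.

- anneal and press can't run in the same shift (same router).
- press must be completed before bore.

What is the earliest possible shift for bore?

shift 2

Precedence pushes bore to at least shift 2.
bore at shift 2 is achievable: press in shift 1, finish in shift 1, bore in shift 2, anneal in shift 2.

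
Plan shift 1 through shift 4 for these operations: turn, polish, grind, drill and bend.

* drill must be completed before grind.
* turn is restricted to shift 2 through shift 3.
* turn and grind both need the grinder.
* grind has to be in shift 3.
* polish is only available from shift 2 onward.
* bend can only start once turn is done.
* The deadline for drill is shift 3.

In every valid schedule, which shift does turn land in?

shift 2

turn's window is shift 2–shift 3.
grind is fixed at shift 3, and turn can't share a shift with grind.
So turn must be shift 2.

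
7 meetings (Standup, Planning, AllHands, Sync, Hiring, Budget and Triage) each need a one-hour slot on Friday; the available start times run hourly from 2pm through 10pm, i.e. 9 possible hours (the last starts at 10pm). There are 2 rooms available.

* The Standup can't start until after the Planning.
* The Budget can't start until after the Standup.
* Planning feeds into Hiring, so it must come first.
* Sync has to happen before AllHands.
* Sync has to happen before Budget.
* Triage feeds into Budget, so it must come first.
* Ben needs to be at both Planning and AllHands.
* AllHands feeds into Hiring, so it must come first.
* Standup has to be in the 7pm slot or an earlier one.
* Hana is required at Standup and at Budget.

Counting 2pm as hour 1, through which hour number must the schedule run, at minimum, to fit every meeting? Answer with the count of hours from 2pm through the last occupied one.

4 hours

The precedence chain requires at least 3 distinct hours.
With at most 2 per hour and 7 meetings, at least 4 hours are needed.
4 works (last occupied hour: 5pm): for example Sync -> 2pm, Hiring -> 5pm, AllHands -> 4pm, Triage -> 3pm, Standup -> 3pm, Budget -> 4pm, Planning -> 2pm.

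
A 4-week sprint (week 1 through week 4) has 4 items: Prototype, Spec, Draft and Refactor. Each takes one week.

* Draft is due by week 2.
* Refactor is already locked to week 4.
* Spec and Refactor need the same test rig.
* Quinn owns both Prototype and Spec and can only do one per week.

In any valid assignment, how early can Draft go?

Draft's own window allows nothing later than week 2.
Draft at week 1 is achievable: Refactor in week 4, Prototype in week 1, Spec in week 2, Draft in week 1.

week 1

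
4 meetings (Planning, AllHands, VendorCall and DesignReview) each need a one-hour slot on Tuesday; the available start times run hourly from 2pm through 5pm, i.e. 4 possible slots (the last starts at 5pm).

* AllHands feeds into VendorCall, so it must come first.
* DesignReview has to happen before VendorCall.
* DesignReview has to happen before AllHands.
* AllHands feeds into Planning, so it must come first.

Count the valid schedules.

6

Splitting on Planning: it can be 4pm (2), 5pm (4). Listing each branch's schedules as (AllHands, VendorCall, DesignReview):
Planning=4pm: (3pm,4pm,2pm) (3pm,5pm,2pm) — 2.
Planning=5pm: (3pm,4pm,2pm) (3pm,5pm,2pm) (4pm,5pm,2pm) (4pm,5pm,3pm) — 4.
Summing: 2 + 4 = 6.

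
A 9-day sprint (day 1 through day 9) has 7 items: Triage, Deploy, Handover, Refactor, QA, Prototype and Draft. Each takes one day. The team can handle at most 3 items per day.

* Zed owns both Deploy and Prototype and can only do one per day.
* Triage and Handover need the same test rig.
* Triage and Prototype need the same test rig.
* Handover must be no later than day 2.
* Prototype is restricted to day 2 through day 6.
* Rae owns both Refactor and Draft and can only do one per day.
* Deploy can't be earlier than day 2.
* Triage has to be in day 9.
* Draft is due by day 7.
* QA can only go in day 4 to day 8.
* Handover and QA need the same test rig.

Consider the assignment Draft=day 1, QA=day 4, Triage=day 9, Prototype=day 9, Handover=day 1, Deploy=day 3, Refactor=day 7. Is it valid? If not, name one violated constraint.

Invalid. Triage and Prototype need the same test rig.

Deploy can't be earlier than day 2 — holds.
Handover must be no later than day 2 — holds.
QA can only go in day 4 to day 8 — holds.
Rae owns both Refactor and Draft and can only do one per day — holds.
Handover and QA need the same test rig — holds.
Draft is due by day 7 — holds.
Triage and Prototype need the same test rig — violated.
Prototype is restricted to day 2 through day 6 — violated.
Zed owns both Deploy and Prototype and can only do one per day — holds.
Triage and Handover need the same test rig — holds.
The team can handle at most 3 items per day — holds.
Triage has to be in day 9 — holds.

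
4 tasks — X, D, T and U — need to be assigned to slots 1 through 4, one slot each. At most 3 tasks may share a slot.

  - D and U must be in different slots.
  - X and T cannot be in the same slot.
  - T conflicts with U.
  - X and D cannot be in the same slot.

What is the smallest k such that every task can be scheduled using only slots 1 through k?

With at most 3 per slot and 4 tasks, at least 2 slots are needed.
2 works (last occupied slot: 2): for example X in 1; U in 1; D in 2; T in 2.

2 slots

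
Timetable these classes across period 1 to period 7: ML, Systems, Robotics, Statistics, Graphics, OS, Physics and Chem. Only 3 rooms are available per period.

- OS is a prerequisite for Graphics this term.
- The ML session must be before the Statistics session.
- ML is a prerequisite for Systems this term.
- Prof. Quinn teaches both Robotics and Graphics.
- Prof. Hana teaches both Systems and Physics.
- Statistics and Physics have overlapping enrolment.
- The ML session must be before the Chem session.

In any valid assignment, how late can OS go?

Downstream work caps OS at period 6.
OS at period 6 is achievable: Statistics -> period 2; Graphics -> period 7; Physics -> period 1; Chem -> period 2; Robotics -> period 1; OS -> period 6; ML -> period 1; Systems -> period 2.

period 6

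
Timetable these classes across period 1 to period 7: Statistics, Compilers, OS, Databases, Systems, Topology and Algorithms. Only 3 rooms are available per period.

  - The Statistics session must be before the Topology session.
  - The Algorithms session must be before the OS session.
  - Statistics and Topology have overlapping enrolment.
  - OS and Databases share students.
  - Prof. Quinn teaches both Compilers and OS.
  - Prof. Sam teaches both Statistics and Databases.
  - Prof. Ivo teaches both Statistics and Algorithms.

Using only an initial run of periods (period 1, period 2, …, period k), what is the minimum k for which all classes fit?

3

The precedence chain requires at least 2 distinct periods.
With at most 3 per period and 7 classes, at least 3 periods are needed.
3 works (last occupied period: period 3): for example Algorithms=period 2; Statistics=period 1; Compilers=period 1; Databases=period 2; Topology=period 2; OS=period 3; Systems=period 1.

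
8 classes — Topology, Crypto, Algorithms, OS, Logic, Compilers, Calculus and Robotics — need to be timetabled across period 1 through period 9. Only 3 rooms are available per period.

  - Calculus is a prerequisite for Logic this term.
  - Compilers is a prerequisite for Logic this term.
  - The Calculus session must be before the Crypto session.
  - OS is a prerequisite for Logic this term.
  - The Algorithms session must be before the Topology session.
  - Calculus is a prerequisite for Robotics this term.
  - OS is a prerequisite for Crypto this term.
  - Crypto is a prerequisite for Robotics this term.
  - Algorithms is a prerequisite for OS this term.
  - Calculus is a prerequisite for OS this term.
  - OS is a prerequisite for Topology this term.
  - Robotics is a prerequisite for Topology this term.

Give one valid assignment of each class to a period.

Calculus -> period 1, Crypto -> period 3, OS -> period 2, Topology -> period 5, Algorithms -> period 1, Compilers -> period 1, Logic -> period 3, Robotics -> period 4

Checking: Algorithms(period 1) before Topology(period 5); Robotics(period 4) before Topology(period 5); Compilers(period 1) before Logic(period 3); Calculus(period 1) before Crypto(period 3); Algorithms(period 1) before OS(period 2); OS(period 2) before Crypto(period 3); Calculus(period 1) before Logic(period 3); Calculus(period 1) before OS(period 2); Calculus(period 1) before Robotics(period 4); Crypto(period 3) before Robotics(period 4); OS(period 2) before Logic(period 3); OS(period 2) before Topology(period 5); max 3 per period (cap 3).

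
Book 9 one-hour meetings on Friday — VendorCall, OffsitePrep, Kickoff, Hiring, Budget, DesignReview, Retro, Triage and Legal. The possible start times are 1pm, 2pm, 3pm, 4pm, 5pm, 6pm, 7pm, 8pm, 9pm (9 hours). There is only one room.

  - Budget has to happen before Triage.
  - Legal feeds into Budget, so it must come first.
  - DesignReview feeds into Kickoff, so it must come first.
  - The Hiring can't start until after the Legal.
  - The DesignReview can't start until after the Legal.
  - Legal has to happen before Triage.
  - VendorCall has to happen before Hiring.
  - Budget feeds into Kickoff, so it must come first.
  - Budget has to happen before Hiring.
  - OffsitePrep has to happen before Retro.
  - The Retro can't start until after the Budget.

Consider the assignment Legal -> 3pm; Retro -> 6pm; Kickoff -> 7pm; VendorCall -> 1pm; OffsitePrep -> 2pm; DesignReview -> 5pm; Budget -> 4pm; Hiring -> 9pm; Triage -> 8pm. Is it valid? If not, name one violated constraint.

The Hiring can't start until after the Legal — holds.
Budget has to happen before Hiring — holds.
Budget feeds into Kickoff, so it must come first — holds.
DesignReview feeds into Kickoff, so it must come first — holds.
Legal has to happen before Triage — holds.
Budget has to happen before Triage — holds.
Legal feeds into Budget, so it must come first — holds.
OffsitePrep has to happen before Retro — holds.
The Retro can't start until after the Budget — holds.
There is only one room — holds.
The DesignReview can't start until after the Legal — holds.
VendorCall has to happen before Hiring — holds.

Yes, all constraints hold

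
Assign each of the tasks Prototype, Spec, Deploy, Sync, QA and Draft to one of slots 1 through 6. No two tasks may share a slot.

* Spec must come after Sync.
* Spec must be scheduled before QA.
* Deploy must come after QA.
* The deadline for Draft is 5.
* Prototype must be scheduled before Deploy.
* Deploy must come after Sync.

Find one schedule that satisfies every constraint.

Draft=1, QA=4, Spec=3, Sync=2, Prototype=5, Deploy=6

Checking: Spec(3) before QA(4); Sync(2) before Spec(3); Sync(2) before Deploy(6); QA(4) before Deploy(6); Prototype(5) before Deploy(6); Draft=1 in [1,5]; max 1 per slot (cap 1).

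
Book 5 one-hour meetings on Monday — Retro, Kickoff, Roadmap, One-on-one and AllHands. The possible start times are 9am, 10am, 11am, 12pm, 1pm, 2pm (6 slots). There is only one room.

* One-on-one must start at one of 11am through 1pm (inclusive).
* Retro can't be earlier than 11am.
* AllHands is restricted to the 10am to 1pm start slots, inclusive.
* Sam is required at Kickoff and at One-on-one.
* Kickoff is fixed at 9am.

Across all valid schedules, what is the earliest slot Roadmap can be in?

Roadmap at 10am is achievable: Retro in 12pm, Kickoff in 9am, AllHands in 1pm, Roadmap in 10am, One-on-one in 11am.
Nothing earlier works — the conflict and capacity constraints rule out every slot before 10am.

10am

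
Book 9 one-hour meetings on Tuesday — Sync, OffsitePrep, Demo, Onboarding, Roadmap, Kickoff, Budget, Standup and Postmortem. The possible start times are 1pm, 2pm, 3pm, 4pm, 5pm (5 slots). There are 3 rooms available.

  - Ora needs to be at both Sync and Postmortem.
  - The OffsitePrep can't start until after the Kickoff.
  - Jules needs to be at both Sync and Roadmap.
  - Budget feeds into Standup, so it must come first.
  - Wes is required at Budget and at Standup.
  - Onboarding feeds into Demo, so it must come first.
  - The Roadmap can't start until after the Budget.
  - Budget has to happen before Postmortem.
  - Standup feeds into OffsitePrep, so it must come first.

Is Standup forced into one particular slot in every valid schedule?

No

Standup can be 2pm (e.g. Roadmap in 2pm, Standup in 2pm, Sync in 4pm, Demo in 2pm, Kickoff in 1pm, OffsitePrep in 3pm, Budget in 1pm, Postmortem in 3pm, Onboarding in 1pm) or 3pm (e.g. Demo in 2pm; Budget in 1pm; Roadmap in 2pm; Onboarding in 1pm; Kickoff in 1pm; Postmortem in 2pm; Sync in 3pm; OffsitePrep in 4pm; Standup in 3pm).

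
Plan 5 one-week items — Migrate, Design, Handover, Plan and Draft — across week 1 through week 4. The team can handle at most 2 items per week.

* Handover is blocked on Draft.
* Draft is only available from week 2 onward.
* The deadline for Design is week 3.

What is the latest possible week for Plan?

Plan at week 4 is achievable: Plan -> week 4, Migrate -> week 1, Handover -> week 3, Draft -> week 2, Design -> week 1.

week 4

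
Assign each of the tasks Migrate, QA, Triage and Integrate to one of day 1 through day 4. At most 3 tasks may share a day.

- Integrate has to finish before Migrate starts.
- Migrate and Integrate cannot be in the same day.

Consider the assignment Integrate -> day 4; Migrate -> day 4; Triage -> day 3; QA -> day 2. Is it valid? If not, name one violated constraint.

Invalid. Migrate and Integrate cannot be in the same day.

At most 3 tasks may share a day — holds.
Integrate has to finish before Migrate starts — violated.
Migrate and Integrate cannot be in the same day — violated.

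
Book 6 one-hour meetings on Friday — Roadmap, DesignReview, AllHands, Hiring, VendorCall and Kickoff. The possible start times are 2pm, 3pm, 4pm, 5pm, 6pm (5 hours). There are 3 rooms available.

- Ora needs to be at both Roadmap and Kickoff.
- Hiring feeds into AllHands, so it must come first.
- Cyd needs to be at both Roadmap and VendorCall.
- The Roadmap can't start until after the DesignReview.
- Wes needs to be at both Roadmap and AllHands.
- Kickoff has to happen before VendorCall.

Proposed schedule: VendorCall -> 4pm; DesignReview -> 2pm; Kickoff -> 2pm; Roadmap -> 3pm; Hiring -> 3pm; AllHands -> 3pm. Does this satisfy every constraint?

No. Wes needs to be at both Roadmap and AllHands is not satisfied.

There are 3 rooms available — holds.
Hiring feeds into AllHands, so it must come first — violated.
Ora needs to be at both Roadmap and Kickoff — holds.
Kickoff has to happen before VendorCall — holds.
Cyd needs to be at both Roadmap and VendorCall — holds.
The Roadmap can't start until after the DesignReview — holds.
Wes needs to be at both Roadmap and AllHands — violated.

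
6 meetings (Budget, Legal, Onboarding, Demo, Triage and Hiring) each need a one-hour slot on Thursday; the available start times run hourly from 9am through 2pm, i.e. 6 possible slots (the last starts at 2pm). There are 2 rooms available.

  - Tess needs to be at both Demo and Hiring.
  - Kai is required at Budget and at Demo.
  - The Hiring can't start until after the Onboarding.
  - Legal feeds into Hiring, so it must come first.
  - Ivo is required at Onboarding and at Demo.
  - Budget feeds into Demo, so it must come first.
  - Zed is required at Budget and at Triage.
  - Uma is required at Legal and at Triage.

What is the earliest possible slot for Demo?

10am

Precedence pushes Demo to at least 10am.
Demo at 10am is achievable: Triage=11am, Demo=10am, Budget=9am, Hiring=11am, Legal=10am, Onboarding=9am.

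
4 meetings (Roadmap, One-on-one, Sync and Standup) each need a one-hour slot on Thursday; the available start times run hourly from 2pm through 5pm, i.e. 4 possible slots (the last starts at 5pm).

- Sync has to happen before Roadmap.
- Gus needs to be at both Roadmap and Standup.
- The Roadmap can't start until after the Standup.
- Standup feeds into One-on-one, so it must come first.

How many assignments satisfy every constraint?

Splitting on Roadmap: it can be 3pm (3), 4pm (10), 5pm (18). Listing each branch's schedules as (One-on-one, Sync, Standup):
Roadmap=3pm: (3pm,2pm,2pm) (4pm,2pm,2pm) (5pm,2pm,2pm) — 3.
Roadmap=4pm: (3pm,2pm,2pm) (3pm,3pm,2pm) (4pm,2pm,2pm) (4pm,2pm,3pm) (4pm,3pm,2pm) (4pm,3pm,3pm) (5pm,2pm,2pm) (5pm,2pm,3pm) (5pm,3pm,2pm) (5pm,3pm,3pm) — 10.
Roadmap=5pm: (3pm,2pm,2pm) (3pm,3pm,2pm) (3pm,4pm,2pm) (4pm,2pm,2pm) (4pm,2pm,3pm) (4pm,3pm,2pm) (4pm,3pm,3pm) (4pm,4pm,2pm) (4pm,4pm,3pm) (5pm,2pm,2pm) (5pm,2pm,3pm) (5pm,2pm,4pm) (5pm,3pm,2pm) (5pm,3pm,3pm) (5pm,3pm,4pm) (5pm,4pm,2pm) (5pm,4pm,3pm) (5pm,4pm,4pm) — 18.
Summing: 3 + 10 + 18 = 31.

31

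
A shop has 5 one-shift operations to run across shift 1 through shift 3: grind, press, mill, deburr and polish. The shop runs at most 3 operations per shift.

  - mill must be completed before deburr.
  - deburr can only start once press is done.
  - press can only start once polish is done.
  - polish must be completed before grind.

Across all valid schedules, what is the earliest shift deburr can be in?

Precedence pushes deburr to at least shift 3.
deburr at shift 3 is achievable: deburr=shift 3, polish=shift 1, mill=shift 1, press=shift 2, grind=shift 2.

shift 3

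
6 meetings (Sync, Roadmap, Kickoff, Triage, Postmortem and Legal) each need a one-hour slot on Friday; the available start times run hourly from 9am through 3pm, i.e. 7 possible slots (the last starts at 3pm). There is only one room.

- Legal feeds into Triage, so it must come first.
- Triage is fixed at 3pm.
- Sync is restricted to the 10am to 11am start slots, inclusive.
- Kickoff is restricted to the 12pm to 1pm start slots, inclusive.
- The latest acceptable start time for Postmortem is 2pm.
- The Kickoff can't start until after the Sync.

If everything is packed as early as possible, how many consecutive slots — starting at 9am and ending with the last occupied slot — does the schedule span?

The precedence chain requires at least 2 distinct slots.
With at most 1 per slot and 6 meetings, at least 6 slots are needed.
Triage can't be placed before 3pm — that is slot 7 counting from 9am — so the schedule must run through at least 7 slots.
7 works (last occupied slot: 3pm): for example Sync -> 10am, Legal -> 11am, Roadmap -> 1pm, Triage -> 3pm, Postmortem -> 9am, Kickoff -> 12pm.

7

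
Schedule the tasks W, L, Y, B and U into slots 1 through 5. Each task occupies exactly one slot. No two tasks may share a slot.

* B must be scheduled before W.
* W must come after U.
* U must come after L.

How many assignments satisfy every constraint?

Splitting on W: it can be 4 (3), 5 (12). Listing each branch's schedules as (L, Y, B, U):
W=4: (1,5,2,3) (1,5,3,2) (2,5,1,3) — 3.
W=5: (1,2,3,4) (1,2,4,3) (1,3,2,4) (1,3,4,2) (1,4,2,3) (1,4,3,2) (2,1,3,4) (2,1,4,3) (2,3,1,4) (2,4,1,3) (3,1,2,4) (3,2,1,4) — 12.
Summing: 3 + 12 = 15.

15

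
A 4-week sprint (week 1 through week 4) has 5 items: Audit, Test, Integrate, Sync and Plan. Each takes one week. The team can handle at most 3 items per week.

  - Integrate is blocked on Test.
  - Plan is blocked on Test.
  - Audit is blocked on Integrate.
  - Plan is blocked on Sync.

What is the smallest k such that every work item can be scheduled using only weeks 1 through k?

The precedence chain requires at least 3 distinct weeks.
With at most 3 per week and 5 work items, at least 2 weeks are needed.
3 works (last occupied week: week 3): for example Integrate=week 2, Test=week 1, Sync=week 1, Audit=week 3, Plan=week 2.

3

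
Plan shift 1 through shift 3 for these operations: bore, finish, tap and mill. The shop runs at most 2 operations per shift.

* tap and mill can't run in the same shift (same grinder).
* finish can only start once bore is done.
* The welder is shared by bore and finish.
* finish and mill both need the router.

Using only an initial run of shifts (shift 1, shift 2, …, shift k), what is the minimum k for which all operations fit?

2 shifts

The precedence chain requires at least 2 distinct shifts.
With at most 2 per shift and 4 operations, at least 2 shifts are needed.
2 works (last occupied shift: shift 2): for example bore -> shift 1, tap -> shift 2, finish -> shift 2, mill -> shift 1.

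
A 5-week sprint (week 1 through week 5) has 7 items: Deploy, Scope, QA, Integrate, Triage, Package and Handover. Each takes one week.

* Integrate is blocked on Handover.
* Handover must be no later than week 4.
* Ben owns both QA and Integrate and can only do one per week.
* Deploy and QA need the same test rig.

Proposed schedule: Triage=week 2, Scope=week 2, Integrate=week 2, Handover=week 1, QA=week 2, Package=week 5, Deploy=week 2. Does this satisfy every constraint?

Ben owns both QA and Integrate and can only do one per week — violated.
Handover must be no later than week 4 — holds.
Deploy and QA need the same test rig — violated.
Integrate is blocked on Handover — holds.

Invalid. Deploy and QA need the same test rig.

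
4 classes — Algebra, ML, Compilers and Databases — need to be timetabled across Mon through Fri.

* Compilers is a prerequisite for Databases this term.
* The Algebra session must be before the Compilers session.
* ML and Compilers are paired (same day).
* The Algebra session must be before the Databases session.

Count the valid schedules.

Splitting on Algebra: it can be Mon (6), Tue (3), Wed (1). Listing each branch's schedules as (ML, Compilers, Databases):
Algebra=Mon: (Tue,Tue,Wed) (Tue,Tue,Thu) (Tue,Tue,Fri) (Wed,Wed,Thu) (Wed,Wed,Fri) (Thu,Thu,Fri) — 6.
Algebra=Tue: (Wed,Wed,Thu) (Wed,Wed,Fri) (Thu,Thu,Fri) — 3.
Algebra=Wed: (Thu,Thu,Fri) — 1.
Summing: 6 + 3 + 1 = 10.

10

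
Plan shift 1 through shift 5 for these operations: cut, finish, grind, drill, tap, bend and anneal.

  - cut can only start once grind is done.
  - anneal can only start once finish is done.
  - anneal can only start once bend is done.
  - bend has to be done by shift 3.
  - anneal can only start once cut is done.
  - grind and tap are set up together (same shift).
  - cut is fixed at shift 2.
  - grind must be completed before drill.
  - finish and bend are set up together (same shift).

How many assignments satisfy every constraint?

Splitting on finish: it can be shift 1 (12), shift 2 (12), shift 3 (8). Listing each branch's schedules as (cut, grind, drill, tap, bend, anneal) by shift number:
finish=shift 1: (2,1,2,1,1,3) (2,1,2,1,1,4) (2,1,2,1,1,5) (2,1,3,1,1,3) (2,1,3,1,1,4) (2,1,3,1,1,5) (2,1,4,1,1,3) (2,1,4,1,1,4) (2,1,4,1,1,5) (2,1,5,1,1,3) (2,1,5,1,1,4) (2,1,5,1,1,5) — 12.
finish=shift 2: (2,1,2,1,2,3) (2,1,2,1,2,4) (2,1,2,1,2,5) (2,1,3,1,2,3) (2,1,3,1,2,4) (2,1,3,1,2,5) (2,1,4,1,2,3) (2,1,4,1,2,4) (2,1,4,1,2,5) (2,1,5,1,2,3) (2,1,5,1,2,4) (2,1,5,1,2,5) — 12.
finish=shift 3: (2,1,2,1,3,4) (2,1,2,1,3,5) (2,1,3,1,3,4) (2,1,3,1,3,5) (2,1,4,1,3,4) (2,1,4,1,3,5) (2,1,5,1,3,4) (2,1,5,1,3,5) — 8.
Summing: 12 + 12 + 8 = 32.

32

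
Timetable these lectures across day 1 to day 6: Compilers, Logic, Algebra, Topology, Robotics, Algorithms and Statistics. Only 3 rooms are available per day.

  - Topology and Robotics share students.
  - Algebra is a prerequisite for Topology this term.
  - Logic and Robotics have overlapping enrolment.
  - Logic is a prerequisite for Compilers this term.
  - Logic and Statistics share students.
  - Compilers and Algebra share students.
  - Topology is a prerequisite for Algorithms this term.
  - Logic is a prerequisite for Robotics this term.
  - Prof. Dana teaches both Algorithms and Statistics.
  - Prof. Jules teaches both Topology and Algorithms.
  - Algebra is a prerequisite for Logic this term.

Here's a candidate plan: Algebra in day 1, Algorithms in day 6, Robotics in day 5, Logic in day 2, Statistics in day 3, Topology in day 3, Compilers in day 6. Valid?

Logic and Statistics share students — holds.
Only 3 rooms are available per day — holds.
Prof. Dana teaches both Algorithms and Statistics — holds.
Algebra is a prerequisite for Logic this term — holds.
Logic and Robotics have overlapping enrolment — holds.
Compilers and Algebra share students — holds.
Algebra is a prerequisite for Topology this term — holds.
Logic is a prerequisite for Robotics this term — holds.
Topology and Robotics share students — holds.
Prof. Jules teaches both Topology and Algorithms — holds.
Topology is a prerequisite for Algorithms this term — holds.
Logic is a prerequisite for Compilers this term — holds.

Yes, all constraints hold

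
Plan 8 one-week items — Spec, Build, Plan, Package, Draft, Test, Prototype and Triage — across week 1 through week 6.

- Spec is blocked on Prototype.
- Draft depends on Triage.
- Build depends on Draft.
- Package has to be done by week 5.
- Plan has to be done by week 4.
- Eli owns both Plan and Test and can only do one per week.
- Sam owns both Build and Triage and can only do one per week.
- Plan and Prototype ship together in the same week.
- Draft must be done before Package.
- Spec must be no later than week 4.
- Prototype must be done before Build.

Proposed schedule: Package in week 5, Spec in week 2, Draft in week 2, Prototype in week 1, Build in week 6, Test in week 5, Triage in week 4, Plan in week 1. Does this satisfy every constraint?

No — it violates: Draft depends on Triage

Spec is blocked on Prototype — holds.
Sam owns both Build and Triage and can only do one per week — holds.
Draft depends on Triage — violated.
Prototype must be done before Build — holds.
Draft must be done before Package — holds.
Plan and Prototype ship together in the same week — holds.
Plan has to be done by week 4 — holds.
Spec must be no later than week 4 — holds.
Eli owns both Plan and Test and can only do one per week — holds.
Package has to be done by week 5 — holds.
Build depends on Draft — holds.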